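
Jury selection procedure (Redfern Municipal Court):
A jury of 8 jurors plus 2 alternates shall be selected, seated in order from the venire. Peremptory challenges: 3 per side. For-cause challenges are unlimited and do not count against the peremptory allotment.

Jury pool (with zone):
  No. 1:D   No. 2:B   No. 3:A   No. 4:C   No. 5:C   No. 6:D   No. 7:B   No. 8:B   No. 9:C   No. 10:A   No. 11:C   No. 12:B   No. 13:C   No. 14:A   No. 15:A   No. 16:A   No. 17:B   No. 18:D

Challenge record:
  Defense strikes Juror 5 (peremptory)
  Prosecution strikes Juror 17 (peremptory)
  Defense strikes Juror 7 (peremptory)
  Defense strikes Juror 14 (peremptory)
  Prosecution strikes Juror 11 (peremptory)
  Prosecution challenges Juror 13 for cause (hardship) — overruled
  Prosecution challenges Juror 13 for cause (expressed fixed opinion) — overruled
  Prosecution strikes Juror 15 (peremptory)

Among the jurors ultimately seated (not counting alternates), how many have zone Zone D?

Removed: #5, #7, #11, #14, #15, #17.
Seated jurors 1–8: #1, #2, #3, #4, #6, #8, #9, #10 (alternates #12, #13 not counted).
Of those, in Zone D: #1, #6 → 2.

2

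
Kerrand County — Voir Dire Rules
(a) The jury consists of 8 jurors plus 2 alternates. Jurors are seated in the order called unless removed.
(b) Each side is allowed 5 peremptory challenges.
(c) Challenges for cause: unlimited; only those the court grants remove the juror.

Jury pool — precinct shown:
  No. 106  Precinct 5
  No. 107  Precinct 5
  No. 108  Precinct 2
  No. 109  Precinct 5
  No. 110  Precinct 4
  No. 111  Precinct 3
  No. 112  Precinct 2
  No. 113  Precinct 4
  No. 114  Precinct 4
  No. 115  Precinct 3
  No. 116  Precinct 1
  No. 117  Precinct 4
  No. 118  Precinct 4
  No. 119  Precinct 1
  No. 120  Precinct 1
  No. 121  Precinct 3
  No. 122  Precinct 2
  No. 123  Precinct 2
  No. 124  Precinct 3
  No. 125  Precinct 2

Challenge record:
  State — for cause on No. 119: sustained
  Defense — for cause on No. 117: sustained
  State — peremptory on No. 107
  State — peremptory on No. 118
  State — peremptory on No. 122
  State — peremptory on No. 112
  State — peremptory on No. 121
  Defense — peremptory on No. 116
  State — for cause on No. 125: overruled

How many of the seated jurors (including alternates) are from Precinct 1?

Removed: #107, #112, #116, #117, #118, #119, #121, #122.
Seated (10 incl. alternates): #106, #108, #109, #110, #111, #113, #114, #115, #120, #123.
Of those, in Precinct 1: #120 → 1.

1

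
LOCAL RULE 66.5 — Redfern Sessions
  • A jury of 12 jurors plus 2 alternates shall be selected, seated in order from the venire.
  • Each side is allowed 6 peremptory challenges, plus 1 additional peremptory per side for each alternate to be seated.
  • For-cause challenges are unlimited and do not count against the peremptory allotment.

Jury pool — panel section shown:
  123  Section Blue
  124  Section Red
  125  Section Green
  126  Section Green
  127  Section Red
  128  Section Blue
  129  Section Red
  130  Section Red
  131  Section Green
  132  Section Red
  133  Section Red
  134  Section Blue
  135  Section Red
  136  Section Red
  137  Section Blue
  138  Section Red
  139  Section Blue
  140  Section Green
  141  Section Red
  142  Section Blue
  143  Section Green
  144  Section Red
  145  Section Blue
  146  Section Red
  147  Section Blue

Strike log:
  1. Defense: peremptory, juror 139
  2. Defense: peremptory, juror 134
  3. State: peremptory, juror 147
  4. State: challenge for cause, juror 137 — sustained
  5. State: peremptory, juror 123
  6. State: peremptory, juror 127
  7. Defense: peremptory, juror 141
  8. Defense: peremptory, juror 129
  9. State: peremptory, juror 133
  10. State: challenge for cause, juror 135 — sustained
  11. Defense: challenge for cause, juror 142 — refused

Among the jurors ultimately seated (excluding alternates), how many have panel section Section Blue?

2

Removed: #123, #127, #129, #133, #134, #135, #137, #139, #141, #147.
Seated jurors 1–12: #124, #125, #126, #128, #130, #131, #132, #136, #138, #140, #142, #143 (alternates #144, #145 not counted).
Of those, in Section Blue: #128, #142 → 2.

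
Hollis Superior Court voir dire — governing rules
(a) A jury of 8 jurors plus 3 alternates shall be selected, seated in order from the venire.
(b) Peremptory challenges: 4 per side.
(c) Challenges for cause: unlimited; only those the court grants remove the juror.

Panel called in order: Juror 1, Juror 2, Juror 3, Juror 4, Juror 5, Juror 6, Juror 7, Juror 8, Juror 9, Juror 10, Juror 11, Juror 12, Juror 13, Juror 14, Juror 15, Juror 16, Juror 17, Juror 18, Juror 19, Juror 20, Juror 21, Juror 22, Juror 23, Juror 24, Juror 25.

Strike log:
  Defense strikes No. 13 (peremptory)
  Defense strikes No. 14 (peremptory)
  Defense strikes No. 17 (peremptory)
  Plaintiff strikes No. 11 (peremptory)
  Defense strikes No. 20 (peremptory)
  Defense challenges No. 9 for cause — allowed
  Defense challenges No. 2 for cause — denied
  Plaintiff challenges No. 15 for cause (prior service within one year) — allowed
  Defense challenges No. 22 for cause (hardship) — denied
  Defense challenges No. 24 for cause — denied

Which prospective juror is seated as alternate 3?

Removed: #9, #11, #13, #14, #15, #17, #20. (#2, #22, #24 stay — for-cause denied.)
Seating in order: seats 1–8 → #1, #2, #3, #4, #5, #6, #7, #8; alternates → #10, #12, #16.
So alternate 3 is #16.

16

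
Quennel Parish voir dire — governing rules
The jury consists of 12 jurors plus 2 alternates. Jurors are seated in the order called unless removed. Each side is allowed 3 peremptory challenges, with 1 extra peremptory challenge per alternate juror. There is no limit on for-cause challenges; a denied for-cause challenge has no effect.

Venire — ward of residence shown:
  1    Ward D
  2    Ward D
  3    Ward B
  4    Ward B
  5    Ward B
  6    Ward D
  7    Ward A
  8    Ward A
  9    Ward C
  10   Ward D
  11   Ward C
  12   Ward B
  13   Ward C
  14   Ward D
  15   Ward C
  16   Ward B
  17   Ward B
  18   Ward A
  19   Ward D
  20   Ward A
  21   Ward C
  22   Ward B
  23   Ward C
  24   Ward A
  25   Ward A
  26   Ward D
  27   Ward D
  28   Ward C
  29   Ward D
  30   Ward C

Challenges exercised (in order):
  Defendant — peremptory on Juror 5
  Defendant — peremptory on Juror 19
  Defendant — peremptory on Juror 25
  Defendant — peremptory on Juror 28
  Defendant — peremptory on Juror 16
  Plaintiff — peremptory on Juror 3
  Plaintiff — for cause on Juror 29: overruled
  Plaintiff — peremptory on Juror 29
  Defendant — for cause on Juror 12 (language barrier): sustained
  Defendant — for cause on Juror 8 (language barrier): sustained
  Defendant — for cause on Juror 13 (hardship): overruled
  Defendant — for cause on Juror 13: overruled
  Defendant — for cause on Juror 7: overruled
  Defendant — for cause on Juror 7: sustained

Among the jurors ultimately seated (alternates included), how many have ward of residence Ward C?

5

Removed: #3, #5, #7, #8, #12, #16, #19, #25, #28, #29.
Seated (14 incl. alternates): #1, #2, #4, #6, #9, #10, #11, #13, #14, #15, #17, #18, #20, #21.
Of those, in Ward C: #9, #11, #13, #15, #21 → 5.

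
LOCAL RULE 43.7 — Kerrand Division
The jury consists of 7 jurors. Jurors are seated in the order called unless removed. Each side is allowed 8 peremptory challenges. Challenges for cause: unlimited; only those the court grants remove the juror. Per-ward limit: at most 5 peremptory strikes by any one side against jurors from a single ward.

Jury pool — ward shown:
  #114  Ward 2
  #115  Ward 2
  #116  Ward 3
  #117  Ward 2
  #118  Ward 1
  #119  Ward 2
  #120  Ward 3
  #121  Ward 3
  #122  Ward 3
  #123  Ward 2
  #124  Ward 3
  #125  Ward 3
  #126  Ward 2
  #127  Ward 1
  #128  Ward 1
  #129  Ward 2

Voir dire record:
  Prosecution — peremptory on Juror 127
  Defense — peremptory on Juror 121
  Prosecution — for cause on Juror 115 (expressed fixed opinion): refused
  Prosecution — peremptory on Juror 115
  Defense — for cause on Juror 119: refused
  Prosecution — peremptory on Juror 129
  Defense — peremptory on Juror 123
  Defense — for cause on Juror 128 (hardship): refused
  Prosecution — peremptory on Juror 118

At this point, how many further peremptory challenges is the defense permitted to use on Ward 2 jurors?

4

Defense peremptories so far: #121, #123 — 2 of 8 used, 6 left overall.
Against Ward 2: #123 — 1 used; per-ward cap 5 leaves 4.
Binding limit: min(6, 4) = 4.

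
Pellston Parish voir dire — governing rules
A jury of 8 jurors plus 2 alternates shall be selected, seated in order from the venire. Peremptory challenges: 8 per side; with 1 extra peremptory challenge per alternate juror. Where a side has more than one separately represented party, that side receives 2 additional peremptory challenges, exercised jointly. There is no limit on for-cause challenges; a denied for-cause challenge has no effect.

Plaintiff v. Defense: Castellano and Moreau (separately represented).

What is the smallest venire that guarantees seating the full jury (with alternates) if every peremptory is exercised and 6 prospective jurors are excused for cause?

Seats to fill: 8 + 2 alternates = 10.
Peremptories — Plaintiff: 8 + 1×2 = 10; Defense: 8 + 1×2 + 2 = 12; total 22.
For-cause removals: 6.
Minimum venire: 10 + 22 + 6 = 38.

38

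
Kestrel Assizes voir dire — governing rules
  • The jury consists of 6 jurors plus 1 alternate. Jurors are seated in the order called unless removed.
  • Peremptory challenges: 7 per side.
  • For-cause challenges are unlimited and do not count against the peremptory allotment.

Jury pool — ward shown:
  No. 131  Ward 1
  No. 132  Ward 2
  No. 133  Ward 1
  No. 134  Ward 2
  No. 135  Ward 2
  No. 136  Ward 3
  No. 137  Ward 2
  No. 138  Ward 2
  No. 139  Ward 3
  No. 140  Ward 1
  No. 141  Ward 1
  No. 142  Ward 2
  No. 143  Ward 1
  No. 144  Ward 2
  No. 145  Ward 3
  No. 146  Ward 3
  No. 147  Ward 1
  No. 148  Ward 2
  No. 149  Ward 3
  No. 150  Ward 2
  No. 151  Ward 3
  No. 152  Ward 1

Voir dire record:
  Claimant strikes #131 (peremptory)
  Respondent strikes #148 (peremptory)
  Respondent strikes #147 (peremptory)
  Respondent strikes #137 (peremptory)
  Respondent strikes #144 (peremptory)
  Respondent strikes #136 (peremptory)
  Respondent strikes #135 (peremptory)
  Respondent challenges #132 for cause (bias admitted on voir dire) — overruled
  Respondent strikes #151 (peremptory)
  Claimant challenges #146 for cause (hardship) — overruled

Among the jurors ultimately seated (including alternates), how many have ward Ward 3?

Removed: #131, #135, #136, #137, #144, #147, #148, #151.
Seated (7 incl. alternates): #132, #133, #134, #138, #139, #140, #141.
Of those, in Ward 3: #139 → 1.

1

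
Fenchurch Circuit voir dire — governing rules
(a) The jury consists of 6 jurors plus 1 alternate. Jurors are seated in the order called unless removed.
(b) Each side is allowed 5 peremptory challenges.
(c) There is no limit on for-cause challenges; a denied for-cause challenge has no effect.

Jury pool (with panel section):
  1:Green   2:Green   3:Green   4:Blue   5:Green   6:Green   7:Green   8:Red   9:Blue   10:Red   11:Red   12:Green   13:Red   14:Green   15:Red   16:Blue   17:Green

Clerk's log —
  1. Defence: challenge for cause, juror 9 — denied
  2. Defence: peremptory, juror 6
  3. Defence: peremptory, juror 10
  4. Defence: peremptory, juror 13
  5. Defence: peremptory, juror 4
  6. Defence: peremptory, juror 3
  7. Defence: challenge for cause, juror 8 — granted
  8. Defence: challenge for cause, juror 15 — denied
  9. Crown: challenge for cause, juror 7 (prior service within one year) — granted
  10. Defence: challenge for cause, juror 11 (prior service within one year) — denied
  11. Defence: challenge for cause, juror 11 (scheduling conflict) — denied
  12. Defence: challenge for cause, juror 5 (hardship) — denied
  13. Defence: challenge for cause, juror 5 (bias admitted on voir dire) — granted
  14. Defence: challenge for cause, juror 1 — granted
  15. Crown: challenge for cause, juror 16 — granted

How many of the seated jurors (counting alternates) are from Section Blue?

1

Removed: #1, #3, #4, #5, #6, #7, #8, #10, #13, #16.
Seated (7 incl. alternates): #2, #9, #11, #12, #14, #15, #17.
Of those, in Section Blue: #9 → 1.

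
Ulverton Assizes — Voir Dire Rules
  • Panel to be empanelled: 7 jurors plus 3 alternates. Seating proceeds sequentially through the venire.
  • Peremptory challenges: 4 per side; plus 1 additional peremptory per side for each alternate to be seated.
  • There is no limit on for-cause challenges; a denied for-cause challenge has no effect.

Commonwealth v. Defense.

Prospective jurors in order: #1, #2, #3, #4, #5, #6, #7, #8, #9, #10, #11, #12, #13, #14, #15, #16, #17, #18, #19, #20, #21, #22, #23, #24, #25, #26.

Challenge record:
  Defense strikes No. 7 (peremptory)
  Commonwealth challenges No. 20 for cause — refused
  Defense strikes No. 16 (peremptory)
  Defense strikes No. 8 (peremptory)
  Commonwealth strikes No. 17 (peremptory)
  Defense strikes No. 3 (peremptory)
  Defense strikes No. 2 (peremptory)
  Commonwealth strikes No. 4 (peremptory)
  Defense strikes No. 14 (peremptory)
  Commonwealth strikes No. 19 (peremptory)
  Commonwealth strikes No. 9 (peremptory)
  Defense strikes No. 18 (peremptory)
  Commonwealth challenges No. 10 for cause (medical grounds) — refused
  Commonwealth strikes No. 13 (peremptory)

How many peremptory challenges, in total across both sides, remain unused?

Commonwealth allotment: 4 base + 1 × 3 alternates = 7. Defense allotment: 4 base + 1 × 3 alternates = 7.
Commonwealth peremptories used: #17, #4, #19, #9, #13 — 5 (for-cause on #20, #10 don't count).
Defense peremptories used: #7, #16, #8, #3, #2, #14, #18 — 7.
Remaining: (7 − 5) + (7 − 7) = 2.

2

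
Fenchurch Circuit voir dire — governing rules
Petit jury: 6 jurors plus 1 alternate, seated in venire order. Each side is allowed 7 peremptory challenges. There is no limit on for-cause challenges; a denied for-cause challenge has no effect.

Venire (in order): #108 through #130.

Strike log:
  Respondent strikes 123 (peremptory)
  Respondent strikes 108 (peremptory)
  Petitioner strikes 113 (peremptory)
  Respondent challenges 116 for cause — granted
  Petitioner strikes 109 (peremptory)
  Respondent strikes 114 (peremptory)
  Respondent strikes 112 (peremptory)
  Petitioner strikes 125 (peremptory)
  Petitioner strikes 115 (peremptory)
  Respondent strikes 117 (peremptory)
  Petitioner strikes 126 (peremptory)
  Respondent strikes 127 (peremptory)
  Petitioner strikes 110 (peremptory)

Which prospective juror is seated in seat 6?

122

Removed: #108, #109, #110, #112, #113, #114, #115, #116, #117, #123, #125, #126, #127.
Seating in order: seats 1–6 → #111, #118, #119, #120, #121, #122; alternates → #124.
So seat 6 is #122.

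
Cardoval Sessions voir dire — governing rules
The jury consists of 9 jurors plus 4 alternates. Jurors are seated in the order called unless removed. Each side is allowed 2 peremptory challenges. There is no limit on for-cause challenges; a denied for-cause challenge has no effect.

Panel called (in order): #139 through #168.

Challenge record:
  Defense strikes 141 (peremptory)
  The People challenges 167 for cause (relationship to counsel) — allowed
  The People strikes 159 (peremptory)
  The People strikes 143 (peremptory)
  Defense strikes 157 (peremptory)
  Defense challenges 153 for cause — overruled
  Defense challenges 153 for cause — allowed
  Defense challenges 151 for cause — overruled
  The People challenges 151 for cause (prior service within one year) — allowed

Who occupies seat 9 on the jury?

Removed: #141, #143, #151, #153, #157, #159, #167.
Seating in order: seats 1–9 → #139, #140, #142, #144, #145, #146, #147, #148, #149; alternates → #150, #152, #154, #155.
So seat 9 is #149.

149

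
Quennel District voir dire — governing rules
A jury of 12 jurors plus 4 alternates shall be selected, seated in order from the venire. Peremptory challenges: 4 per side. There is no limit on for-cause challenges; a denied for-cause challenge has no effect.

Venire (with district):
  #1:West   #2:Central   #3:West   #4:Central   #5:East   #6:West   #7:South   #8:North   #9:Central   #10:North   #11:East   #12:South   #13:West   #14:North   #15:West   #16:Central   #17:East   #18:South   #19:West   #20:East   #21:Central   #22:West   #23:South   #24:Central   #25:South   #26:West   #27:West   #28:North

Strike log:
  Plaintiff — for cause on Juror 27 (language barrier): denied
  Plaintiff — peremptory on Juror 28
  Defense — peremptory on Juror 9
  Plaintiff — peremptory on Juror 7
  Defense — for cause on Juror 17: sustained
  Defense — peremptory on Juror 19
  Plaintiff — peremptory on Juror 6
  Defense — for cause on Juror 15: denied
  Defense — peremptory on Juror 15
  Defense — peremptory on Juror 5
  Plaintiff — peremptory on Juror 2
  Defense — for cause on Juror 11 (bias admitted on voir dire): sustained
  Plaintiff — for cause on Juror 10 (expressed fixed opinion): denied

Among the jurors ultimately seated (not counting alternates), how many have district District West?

Removed: #2, #5, #6, #7, #9, #11, #15, #17, #19, #28.
Seated jurors 1–12: #1, #3, #4, #8, #10, #12, #13, #14, #16, #18, #20, #21 (alternates #22, #23, #24, #25 not counted).
Of those, in District West: #1, #3, #13 → 3.

3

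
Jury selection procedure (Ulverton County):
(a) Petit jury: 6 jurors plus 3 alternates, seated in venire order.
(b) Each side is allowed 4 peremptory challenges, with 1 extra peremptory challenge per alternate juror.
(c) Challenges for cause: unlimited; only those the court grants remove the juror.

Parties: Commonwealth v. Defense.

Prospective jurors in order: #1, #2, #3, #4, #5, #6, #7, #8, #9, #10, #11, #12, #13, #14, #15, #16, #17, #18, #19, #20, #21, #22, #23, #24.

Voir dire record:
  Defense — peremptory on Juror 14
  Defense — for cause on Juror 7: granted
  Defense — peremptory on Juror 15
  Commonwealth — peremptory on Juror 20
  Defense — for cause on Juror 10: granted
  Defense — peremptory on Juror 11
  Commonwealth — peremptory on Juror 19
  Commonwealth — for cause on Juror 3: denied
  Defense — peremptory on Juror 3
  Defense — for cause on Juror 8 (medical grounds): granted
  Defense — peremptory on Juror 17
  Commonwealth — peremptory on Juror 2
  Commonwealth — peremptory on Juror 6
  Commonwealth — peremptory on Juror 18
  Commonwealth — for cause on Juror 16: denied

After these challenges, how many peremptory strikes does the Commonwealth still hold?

Commonwealth allotment: 4 base + 1 × 3 alternates = 7.
Commonwealth peremptories used: #20, #19, #2, #6, #18 — 5 (for-cause on #3, #16 don't count).
Remaining: 7 − 5 = 2.

2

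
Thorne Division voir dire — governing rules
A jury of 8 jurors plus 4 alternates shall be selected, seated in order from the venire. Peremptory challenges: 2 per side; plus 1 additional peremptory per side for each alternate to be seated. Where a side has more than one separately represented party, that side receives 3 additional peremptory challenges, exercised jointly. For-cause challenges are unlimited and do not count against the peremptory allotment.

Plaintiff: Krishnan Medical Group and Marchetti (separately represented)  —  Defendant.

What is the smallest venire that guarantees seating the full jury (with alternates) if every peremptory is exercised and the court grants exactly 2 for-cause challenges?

Seats to fill: 8 + 4 alternates = 12.
Peremptories — Plaintiff: 2 + 1×4 + 3 = 9; Defendant: 2 + 1×4 = 6; total 15.
For-cause removals: 2.
Minimum venire: 12 + 15 + 2 = 29.

29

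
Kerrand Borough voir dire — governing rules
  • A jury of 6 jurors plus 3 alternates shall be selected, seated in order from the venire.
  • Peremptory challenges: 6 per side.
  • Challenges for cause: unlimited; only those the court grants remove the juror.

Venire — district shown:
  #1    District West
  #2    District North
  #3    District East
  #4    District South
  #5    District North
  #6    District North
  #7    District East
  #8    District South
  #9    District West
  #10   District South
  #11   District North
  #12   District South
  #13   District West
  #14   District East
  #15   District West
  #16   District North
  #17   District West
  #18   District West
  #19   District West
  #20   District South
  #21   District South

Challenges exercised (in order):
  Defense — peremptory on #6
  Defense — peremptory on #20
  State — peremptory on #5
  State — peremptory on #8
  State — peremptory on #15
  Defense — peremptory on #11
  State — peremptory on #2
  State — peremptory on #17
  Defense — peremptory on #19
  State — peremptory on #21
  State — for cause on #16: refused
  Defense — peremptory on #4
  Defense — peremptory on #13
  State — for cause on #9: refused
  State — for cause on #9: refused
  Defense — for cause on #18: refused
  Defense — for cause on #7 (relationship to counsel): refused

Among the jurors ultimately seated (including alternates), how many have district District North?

Removed: #2, #4, #5, #6, #8, #11, #13, #15, #17, #19, #20, #21.
Seated (9 incl. alternates): #1, #3, #7, #9, #10, #12, #14, #16, #18.
Of those, in District North: #16 → 1.

1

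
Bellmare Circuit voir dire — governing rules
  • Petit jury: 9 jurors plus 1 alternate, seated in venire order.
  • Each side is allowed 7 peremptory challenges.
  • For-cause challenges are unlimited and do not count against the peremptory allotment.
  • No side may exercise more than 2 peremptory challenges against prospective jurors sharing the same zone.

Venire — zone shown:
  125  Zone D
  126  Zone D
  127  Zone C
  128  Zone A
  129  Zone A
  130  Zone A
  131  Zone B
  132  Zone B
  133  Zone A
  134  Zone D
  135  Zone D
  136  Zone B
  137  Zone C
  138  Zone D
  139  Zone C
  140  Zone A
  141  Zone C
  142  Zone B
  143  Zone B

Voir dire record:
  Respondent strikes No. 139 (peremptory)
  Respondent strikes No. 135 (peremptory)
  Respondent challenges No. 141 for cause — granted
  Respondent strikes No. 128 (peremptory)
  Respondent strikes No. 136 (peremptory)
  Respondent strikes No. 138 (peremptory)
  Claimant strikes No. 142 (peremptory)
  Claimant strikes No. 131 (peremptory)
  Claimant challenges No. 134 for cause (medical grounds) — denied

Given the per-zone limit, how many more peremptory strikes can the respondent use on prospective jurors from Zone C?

Respondent peremptories so far: #139, #135, #128, #136, #138 — 5 of 7 used, 2 left overall.
Against Zone C: #139 — 1 used; per-zone cap 2 leaves 1.
Binding limit: min(2, 1) = 1.

1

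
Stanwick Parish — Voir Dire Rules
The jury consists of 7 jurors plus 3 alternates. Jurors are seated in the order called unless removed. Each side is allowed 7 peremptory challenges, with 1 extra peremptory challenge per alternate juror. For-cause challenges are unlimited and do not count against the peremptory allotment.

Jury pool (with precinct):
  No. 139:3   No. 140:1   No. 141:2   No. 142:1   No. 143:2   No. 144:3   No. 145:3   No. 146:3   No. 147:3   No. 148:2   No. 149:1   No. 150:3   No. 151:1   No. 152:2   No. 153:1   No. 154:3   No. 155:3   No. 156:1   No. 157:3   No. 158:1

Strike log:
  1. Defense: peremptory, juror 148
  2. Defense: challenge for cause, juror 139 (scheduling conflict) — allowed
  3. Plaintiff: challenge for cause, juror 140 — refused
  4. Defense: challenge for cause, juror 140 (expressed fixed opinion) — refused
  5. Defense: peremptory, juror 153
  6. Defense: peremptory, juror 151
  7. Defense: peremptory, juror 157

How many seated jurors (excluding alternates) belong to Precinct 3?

3

Removed: #139, #148, #151, #153, #157.
Seated jurors 1–7: #140, #141, #142, #143, #144, #145, #146 (alternates #147, #149, #150 not counted).
Of those, in Precinct 3: #144, #145, #146 → 3.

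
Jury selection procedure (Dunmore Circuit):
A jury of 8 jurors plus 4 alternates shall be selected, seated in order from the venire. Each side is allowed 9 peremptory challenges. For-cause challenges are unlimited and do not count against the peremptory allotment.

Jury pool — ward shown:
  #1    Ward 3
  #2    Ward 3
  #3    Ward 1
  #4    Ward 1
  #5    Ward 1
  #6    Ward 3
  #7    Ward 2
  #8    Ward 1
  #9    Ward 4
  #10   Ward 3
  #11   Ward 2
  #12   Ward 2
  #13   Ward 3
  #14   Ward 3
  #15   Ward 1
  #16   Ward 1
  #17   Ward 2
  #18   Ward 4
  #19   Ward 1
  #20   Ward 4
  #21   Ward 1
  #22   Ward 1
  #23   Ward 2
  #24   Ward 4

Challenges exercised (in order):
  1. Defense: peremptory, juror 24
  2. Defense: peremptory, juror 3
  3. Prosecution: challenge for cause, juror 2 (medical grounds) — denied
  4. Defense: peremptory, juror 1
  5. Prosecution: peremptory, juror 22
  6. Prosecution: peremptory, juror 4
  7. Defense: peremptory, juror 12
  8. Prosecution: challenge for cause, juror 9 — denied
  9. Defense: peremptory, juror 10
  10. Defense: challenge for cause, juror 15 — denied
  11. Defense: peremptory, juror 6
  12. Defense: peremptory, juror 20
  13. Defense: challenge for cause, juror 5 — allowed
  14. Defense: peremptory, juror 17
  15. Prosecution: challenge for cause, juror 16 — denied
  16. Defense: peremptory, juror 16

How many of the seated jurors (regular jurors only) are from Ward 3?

Removed: #1, #3, #4, #5, #6, #10, #12, #16, #17, #20, #22, #24.
Seated jurors 1–8: #2, #7, #8, #9, #11, #13, #14, #15 (alternates #18, #19, #21, #23 not counted).
Of those, in Ward 3: #2, #13, #14 → 3.

3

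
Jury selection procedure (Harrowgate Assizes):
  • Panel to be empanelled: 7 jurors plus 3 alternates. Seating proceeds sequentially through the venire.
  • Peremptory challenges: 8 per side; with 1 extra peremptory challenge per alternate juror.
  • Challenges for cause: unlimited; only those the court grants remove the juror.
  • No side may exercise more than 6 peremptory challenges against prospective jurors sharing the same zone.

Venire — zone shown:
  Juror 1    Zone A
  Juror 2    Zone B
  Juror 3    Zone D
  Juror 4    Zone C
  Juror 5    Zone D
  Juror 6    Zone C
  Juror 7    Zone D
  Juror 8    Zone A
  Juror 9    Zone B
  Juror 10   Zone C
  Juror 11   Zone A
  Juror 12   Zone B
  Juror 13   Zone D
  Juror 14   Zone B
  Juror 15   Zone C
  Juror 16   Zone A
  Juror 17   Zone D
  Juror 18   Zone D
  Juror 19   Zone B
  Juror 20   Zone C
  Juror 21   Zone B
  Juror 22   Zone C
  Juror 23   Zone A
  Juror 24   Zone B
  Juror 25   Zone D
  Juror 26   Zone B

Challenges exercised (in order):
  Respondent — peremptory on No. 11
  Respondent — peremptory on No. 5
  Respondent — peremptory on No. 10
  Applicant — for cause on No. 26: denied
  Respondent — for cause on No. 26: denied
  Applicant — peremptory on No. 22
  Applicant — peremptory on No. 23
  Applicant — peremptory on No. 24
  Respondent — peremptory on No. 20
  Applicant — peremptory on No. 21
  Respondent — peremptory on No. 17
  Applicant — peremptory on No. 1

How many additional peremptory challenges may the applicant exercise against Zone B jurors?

Applicant peremptories so far: #22, #23, #24, #21, #1 — 5 of 11 used, 6 left overall.
Against Zone B: #24, #21 — 2 used; per-zone cap 6 leaves 4.
Binding limit: min(6, 4) = 4.

4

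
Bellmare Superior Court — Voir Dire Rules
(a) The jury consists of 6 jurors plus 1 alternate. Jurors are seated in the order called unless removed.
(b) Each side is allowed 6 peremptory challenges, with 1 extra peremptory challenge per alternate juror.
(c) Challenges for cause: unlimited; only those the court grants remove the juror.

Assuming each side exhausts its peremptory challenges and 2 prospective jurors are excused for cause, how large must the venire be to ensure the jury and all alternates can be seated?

23

Seats to fill: 6 + 1 alternates = 7.
Peremptories: 6 + 1×1 = 7 per side × 2 sides = 14.
For-cause removals: 2.
Minimum venire: 7 + 14 + 2 = 23.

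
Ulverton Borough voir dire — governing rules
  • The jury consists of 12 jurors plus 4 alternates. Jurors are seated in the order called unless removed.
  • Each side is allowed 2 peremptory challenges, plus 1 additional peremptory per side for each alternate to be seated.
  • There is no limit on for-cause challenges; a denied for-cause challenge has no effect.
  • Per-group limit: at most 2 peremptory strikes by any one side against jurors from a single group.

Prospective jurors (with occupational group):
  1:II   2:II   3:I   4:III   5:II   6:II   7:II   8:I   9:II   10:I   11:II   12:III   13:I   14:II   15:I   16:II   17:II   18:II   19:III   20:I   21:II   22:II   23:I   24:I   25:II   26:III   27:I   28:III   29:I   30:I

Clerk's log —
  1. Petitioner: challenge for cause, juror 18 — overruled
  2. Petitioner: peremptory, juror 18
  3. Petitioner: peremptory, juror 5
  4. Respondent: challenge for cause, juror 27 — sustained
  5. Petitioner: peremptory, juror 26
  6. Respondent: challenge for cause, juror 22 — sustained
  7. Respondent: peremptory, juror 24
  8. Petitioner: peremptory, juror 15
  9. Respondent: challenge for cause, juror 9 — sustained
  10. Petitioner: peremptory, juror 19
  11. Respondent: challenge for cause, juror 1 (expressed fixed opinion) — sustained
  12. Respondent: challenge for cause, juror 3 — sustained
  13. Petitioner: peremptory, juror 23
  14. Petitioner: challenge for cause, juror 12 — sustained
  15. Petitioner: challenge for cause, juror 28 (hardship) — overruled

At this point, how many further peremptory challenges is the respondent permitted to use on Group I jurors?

Respondent peremptories so far: #24 — 1 of 6 used, 5 left overall.
Against Group I: #24 — 1 used; per-group cap 2 leaves 1.
Binding limit: min(5, 1) = 1.

1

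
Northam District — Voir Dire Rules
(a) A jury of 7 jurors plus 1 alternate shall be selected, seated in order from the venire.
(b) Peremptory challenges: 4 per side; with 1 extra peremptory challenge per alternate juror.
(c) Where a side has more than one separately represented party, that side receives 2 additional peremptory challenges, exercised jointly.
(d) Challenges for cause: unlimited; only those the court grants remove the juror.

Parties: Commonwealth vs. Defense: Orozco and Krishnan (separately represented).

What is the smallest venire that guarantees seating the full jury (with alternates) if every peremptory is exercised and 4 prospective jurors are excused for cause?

Seats to fill: 7 + 1 alternates = 8.
Peremptories — Commonwealth: 4 + 1×1 = 5; Defense: 4 + 1×1 + 2 = 7; total 12.
For-cause removals: 4.
Minimum venire: 8 + 12 + 4 = 24.

24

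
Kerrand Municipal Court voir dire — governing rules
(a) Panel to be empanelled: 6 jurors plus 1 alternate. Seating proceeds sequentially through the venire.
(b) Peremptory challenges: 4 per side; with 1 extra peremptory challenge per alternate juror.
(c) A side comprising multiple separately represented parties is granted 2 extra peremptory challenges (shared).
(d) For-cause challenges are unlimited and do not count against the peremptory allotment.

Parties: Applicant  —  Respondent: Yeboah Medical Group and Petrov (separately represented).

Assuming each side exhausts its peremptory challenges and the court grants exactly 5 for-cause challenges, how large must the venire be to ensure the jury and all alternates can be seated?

24

Seats to fill: 6 + 1 alternates = 7.
Peremptories — Applicant: 4 + 1×1 = 5; Respondent: 4 + 1×1 + 2 = 7; total 12.
For-cause removals: 5.
Minimum venire: 7 + 12 + 5 = 24.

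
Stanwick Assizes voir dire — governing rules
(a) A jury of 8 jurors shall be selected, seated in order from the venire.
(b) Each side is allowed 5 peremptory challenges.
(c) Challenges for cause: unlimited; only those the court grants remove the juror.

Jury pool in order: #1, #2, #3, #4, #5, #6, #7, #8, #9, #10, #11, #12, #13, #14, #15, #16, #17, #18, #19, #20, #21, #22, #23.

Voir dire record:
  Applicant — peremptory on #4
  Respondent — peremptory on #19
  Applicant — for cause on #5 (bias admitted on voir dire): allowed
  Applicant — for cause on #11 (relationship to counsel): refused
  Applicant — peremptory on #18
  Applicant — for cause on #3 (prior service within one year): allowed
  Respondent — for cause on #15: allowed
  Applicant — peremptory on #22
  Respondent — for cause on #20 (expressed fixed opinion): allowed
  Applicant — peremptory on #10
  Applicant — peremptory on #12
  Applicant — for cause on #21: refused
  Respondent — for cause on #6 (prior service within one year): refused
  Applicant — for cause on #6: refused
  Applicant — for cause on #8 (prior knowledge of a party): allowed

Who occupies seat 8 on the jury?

14

Removed: #3, #4, #5, #8, #10, #12, #15, #18, #19, #20, #22. (#6, #11, #21 stay — for-cause denied.)
Seating in order: seats 1–8 → #1, #2, #6, #7, #9, #11, #13, #14.
So seat 8 is #14.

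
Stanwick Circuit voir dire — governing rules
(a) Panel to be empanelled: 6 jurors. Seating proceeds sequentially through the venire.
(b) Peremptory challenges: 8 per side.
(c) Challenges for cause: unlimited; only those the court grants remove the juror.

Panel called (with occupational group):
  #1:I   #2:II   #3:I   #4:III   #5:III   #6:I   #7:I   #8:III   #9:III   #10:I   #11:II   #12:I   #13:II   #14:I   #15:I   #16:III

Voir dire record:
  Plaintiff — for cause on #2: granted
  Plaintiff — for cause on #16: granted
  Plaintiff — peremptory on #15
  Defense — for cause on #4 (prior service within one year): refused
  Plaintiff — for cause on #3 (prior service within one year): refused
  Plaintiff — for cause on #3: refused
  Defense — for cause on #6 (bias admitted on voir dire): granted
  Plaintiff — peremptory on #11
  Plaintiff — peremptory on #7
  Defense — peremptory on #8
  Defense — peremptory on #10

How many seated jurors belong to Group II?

Removed: #2, #6, #7, #8, #10, #11, #15, #16.
Seated jurors 1–6: #1, #3, #4, #5, #9, #12.
None of those are in Group II → 0.

0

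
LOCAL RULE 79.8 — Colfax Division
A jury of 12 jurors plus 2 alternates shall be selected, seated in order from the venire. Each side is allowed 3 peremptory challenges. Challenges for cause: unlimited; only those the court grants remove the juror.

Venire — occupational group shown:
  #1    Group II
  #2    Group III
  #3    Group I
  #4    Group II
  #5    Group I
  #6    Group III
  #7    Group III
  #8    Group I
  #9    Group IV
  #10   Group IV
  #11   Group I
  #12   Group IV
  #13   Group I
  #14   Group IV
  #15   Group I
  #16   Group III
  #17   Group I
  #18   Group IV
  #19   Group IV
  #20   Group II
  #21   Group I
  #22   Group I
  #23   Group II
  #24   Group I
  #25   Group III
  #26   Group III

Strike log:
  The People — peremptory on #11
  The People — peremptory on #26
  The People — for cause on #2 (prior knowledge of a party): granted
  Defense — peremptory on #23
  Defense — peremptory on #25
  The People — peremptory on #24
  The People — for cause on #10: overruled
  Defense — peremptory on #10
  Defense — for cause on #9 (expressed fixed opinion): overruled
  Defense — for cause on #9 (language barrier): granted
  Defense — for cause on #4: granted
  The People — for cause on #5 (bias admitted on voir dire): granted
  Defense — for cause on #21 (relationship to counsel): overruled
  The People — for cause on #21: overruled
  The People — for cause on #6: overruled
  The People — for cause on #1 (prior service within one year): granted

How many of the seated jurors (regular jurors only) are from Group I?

Removed: #1, #2, #4, #5, #9, #10, #11, #23, #24, #25, #26.
Seated jurors 1–12: #3, #6, #7, #8, #12, #13, #14, #15, #16, #17, #18, #19 (alternates #20, #21 not counted).
Of those, in Group I: #3, #8, #13, #15, #17 → 5.

5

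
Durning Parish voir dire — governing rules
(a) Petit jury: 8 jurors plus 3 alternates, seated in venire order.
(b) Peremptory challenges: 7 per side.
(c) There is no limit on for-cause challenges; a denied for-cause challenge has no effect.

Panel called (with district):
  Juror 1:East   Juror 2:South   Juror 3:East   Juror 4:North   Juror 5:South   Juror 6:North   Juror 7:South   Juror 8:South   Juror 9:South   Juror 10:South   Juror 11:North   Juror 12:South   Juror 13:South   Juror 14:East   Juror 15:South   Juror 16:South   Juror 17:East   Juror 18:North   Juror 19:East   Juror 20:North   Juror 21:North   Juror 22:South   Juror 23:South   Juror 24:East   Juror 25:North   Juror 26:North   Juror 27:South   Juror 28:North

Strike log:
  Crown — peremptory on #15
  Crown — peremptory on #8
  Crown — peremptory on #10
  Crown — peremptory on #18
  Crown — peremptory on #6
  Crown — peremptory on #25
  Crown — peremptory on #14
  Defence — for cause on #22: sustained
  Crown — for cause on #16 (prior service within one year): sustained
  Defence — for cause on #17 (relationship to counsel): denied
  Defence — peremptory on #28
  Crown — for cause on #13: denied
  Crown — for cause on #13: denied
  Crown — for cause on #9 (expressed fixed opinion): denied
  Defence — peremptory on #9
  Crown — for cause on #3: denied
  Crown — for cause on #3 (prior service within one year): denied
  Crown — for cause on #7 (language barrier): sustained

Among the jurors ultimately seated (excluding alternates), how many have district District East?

2

Removed: #6, #7, #8, #9, #10, #14, #15, #16, #18, #22, #25, #28.
Seated jurors 1–8: #1, #2, #3, #4, #5, #11, #12, #13 (alternates #17, #19, #20 not counted).
Of those, in District East: #1, #3 → 2.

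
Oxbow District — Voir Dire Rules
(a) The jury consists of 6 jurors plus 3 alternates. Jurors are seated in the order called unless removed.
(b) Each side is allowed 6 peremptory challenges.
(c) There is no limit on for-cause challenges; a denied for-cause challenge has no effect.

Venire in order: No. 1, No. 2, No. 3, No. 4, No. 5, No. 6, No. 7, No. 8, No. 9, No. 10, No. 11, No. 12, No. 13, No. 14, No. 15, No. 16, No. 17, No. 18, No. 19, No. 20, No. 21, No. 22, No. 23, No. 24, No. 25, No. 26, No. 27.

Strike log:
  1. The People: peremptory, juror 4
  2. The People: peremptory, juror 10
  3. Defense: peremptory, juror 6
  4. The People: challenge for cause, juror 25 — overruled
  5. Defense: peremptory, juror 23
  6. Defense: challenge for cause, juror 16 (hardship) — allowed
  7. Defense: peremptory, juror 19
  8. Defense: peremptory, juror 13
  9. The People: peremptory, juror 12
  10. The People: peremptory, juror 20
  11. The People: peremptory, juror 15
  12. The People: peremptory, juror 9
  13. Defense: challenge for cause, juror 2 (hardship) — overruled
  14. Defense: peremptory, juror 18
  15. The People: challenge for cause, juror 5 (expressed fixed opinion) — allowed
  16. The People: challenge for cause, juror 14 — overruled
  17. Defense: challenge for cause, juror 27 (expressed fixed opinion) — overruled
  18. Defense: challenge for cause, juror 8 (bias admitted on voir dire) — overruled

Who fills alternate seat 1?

14

Removed: #4, #5, #6, #9, #10, #12, #13, #15, #16, #18, #19, #20, #23. (#2, #8, #14, #25, #27 stay — for-cause denied.)
Seating in order: seats 1–6 → #1, #2, #3, #7, #8, #11; alternates → #14, #17, #21.
So alternate 1 is #14.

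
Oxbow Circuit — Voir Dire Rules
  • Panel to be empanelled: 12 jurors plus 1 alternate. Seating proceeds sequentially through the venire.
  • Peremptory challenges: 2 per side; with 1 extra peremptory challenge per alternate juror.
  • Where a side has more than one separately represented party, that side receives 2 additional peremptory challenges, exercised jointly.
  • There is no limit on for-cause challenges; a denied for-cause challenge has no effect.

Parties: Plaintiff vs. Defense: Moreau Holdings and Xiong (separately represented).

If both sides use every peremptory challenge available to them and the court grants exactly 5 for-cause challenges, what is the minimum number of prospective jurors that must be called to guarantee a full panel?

26

Seats to fill: 12 + 1 alternates = 13.
Peremptories — Plaintiff: 2 + 1×1 = 3; Defense: 2 + 1×1 + 2 = 5; total 8.
For-cause removals: 5.
Minimum venire: 13 + 8 + 5 = 26.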